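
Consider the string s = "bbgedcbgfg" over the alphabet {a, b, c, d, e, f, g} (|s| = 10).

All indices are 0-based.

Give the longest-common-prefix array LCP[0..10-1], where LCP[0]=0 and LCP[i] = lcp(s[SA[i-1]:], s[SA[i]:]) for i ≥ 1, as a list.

rank→(start, suffix):
  0 → (0, 'bbgedcbgfg')
  1 → (1, 'bgedcbgfg')
  2 → (6, 'bgfg')
  3 → (5, 'cbgfg')
  4 → (4, 'dcbgfg')
  5 → (3, 'edcbgfg')
  6 → (8, 'fg')
  7 → (9, 'g')
  8 → (2, 'gedcbgfg')
  9 → (7, 'gfg')

SA = [0, 1, 6, 5, 4, 3, 8, 9, 2, 7]
[i] adj suffixes → lcp
  [1] 0/1 → 1 ('b')
  [2] 1/6 → 2 ('bg')
  [3] 6/5 → 0 ('')
  [4] 5/4 → 0 ('')
  [5] 4/3 → 0 ('')
  [6] 3/8 → 0 ('')
  [7] 8/9 → 0 ('')
  [8] 9/2 → 1 ('g')
  [9] 2/7 → 1 ('g')

[0, 1, 2, 0, 0, 0, 0, 0, 1, 1]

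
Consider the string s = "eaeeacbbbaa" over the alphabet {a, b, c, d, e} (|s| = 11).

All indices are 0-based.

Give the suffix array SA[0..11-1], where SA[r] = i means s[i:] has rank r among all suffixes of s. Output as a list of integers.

sorted suffixes:
  #0 SA[0]=10  'a'
  #1 SA[1]=9  'aa'
  #2 SA[2]=4  'acbbbaa'
  #3 SA[3]=1  'aeeacbbbaa'
  #4 SA[4]=8  'baa'
  #5 SA[5]=7  'bbaa'
  #6 SA[6]=6  'bbbaa'
  #7 SA[7]=5  'cbbbaa'
  #8 SA[8]=3  'eacbbbaa'
  #9 SA[9]=0  'eaeeacbbbaa'
  #10 SA[10]=2  'eeacbbbaa'

[10, 9, 4, 1, 8, 7, 6, 5, 3, 0, 2]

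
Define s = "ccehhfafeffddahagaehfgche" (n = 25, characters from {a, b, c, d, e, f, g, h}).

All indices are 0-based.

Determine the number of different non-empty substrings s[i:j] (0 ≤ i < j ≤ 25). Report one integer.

305

rank | idx | suffix
   0 |  17 | aehfgche
   1 |   6 | afeffddahagaehfgche
   2 |  15 | agaehfgche
   3 |  13 | ahagaehfgche
   4 |   0 | ccehhfafeffddahagaehfgche
   5 |   1 | cehhfafeffddahagaehfgche
   6 |  22 | che
   7 |  12 | dahagaehfgche
   8 |  11 | ddahagaehfgche
   9 |  24 | e
  10 |   8 | effddahagaehfgche
  11 |  18 | ehfgche
  12 |   2 | ehhfafeffddahagaehfgche
  13 |   5 | fafeffddahagaehfgche
  14 |  10 | fddahagaehfgche
  15 |   7 | feffddahagaehfgche
  16 |   9 | ffddahagaehfgche
  17 |  20 | fgche
  18 |  16 | gaehfgche
  19 |  21 | gche
  20 |  14 | hagaehfgche
  21 |  23 | he
  22 |   4 | hfafeffddahagaehfgche
  23 |  19 | hfgche
  24 |   3 | hhfafeffddahagaehfgche

SA = [17, 6, 15, 13, 0, 1, 22, 12, 11, 24, 8, 18, 2, 5, 10, 7, 9, 20, 16, 21, 14, 23, 4, 19, 3]
[i] adj suffixes → lcp
  [1] 17/6 → 1 ('a')
  [2] 6/15 → 1 ('a')
  [3] 15/13 → 1 ('a')
  [4] 13/0 → 0 ('')
  [5] 0/1 → 1 ('c')
  [6] 1/22 → 1 ('c')
  [7] 22/12 → 0 ('')
  [8] 12/11 → 1 ('d')
  [9] 11/24 → 0 ('')
  [10] 24/8 → 1 ('e')
  [11] 8/18 → 1 ('e')
  [12] 18/2 → 2 ('eh')
  [13] 2/5 → 0 ('')
  [14] 5/10 → 1 ('f')
  [15] 10/7 → 1 ('f')
  [16] 7/9 → 1 ('f')
  [17] 9/20 → 1 ('f')
  [18] 20/16 → 0 ('')
  [19] 16/21 → 1 ('g')
  [20] 21/14 → 0 ('')
  [21] 14/23 → 1 ('h')
  [22] 23/4 → 1 ('h')
  [23] 4/19 → 2 ('hf')
  [24] 19/3 → 1 ('h')

n(n+1)/2 = 25·26/2 = 325
Σ LCP = 0 + 1 + 1 + 1 + 0 + 1 + 1 + 0 + 1 + 0 + 1 + 1 + 2 + 0 + 1 + 1 + 1 + 1 + 0 + 1 + 0 + 1 + 1 + 2 + 1 = 20
distinct = 325 − 20 = 305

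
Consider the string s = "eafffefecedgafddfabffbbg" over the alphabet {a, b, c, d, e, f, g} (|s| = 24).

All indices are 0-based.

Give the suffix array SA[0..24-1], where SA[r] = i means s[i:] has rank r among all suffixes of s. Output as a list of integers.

rank→(start, suffix):
  0 → (17, 'abffbbg')
  1 → (12, 'afddfabffbbg')
  2 → (1, 'afffefecedgafddfabffbbg')
  3 → (21, 'bbg')
  4 → (18, 'bffbbg')
  5 → (22, 'bg')
  6 → (8, 'cedgafddfabffbbg')
  7 → (14, 'ddfabffbbg')
  8 → (15, 'dfabffbbg')
  9 → (10, 'dgafddfabffbbg')
  10 → (0, 'eafffefecedgafddfabffbbg')
  11 → (7, 'ecedgafddfabffbbg')
  12 → (9, 'edgafddfabffbbg')
  13 → (5, 'efecedgafddfabffbbg')
  14 → (16, 'fabffbbg')
  15 → (20, 'fbbg')
  16 → (13, 'fddfabffbbg')
  17 → (6, 'fecedgafddfabffbbg')
  18 → (4, 'fefecedgafddfabffbbg')
  19 → (19, 'ffbbg')
  20 → (3, 'ffefecedgafddfabffbbg')
  21 → (2, 'fffefecedgafddfabffbbg')
  22 → (23, 'g')
  23 → (11, 'gafddfabffbbg')

[17, 12, 1, 21, 18, 22, 8, 14, 15, 10, 0, 7, 9, 5, 16, 20, 13, 6, 4, 19, 3, 2, 23, 11]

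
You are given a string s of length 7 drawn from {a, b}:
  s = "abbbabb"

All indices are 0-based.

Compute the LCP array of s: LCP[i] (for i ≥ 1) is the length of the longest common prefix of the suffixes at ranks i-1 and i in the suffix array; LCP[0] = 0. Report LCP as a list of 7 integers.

[0, 3, 0, 1, 1, 2, 2]

sorted suffixes:
  #0 SA[0]=4  'abb'
  #1 SA[1]=0  'abbbabb'
  #2 SA[2]=6  'b'
  #3 SA[3]=3  'babb'
  #4 SA[4]=5  'bb'
  #5 SA[5]=2  'bbabb'
  #6 SA[6]=1  'bbbabb'

SA = [4, 0, 6, 3, 5, 2, 1]
i: (SA[i-1],SA[i]) lcp shared
  1: (4,0) 3 'abb'
  2: (0,6) 0 ''
  3: (6,3) 1 'b'
  4: (3,5) 1 'b'
  5: (5,2) 2 'bb'
  6: (2,1) 2 'bb'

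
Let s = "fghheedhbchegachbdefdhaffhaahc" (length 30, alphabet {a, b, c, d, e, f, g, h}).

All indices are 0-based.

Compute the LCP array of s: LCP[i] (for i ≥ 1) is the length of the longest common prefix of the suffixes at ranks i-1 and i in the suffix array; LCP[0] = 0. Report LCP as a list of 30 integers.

[0, 1, 1, 1, 0, 1, 0, 1, 2, 0, 1, 2, 0, 1, 1, 1, 0, 1, 1, 1, 0, 1, 0, 2, 1, 2, 1, 1, 2, 1]

sorted suffixes:
  #0 SA[0]=26  'aahc'
  #1 SA[1]=13  'achbdefdhaffhaahc'
  #2 SA[2]=22  'affhaahc'
  #3 SA[3]=27  'ahc'
  #4 SA[4]=8  'bchegachbdefdhaffhaahc'
  #5 SA[5]=16  'bdefdhaffhaahc'
  #6 SA[6]=29  'c'
  #7 SA[7]=14  'chbdefdhaffhaahc'
  #8 SA[8]=9  'chegachbdefdhaffhaahc'
  #9 SA[9]=17  'defdhaffhaahc'
  #10 SA[10]=20  'dhaffhaahc'
  #11 SA[11]=6  'dhbchegachbdefdhaffhaahc'
  #12 SA[12]=5  'edhbchegachbdefdhaffhaahc'
  #13 SA[13]=4  'eedhbchegachbdefdhaffhaahc'
  #14 SA[14]=18  'efdhaffhaahc'
  #15 SA[15]=11  'egachbdefdhaffhaahc'
  #16 SA[16]=19  'fdhaffhaahc'
  #17 SA[17]=23  'ffhaahc'
  #18 SA[18]=0  'fghheedhbchegachbdefdhaffhaahc'
  #19 SA[19]=24  'fhaahc'
  #20 SA[20]=12  'gachbdefdhaffhaahc'
  #21 SA[21]=1  'ghheedhbchegachbdefdhaffhaahc'
  #22 SA[22]=25  'haahc'
  #23 SA[23]=21  'haffhaahc'
  #24 SA[24]=7  'hbchegachbdefdhaffhaahc'
  #25 SA[25]=15  'hbdefdhaffhaahc'
  #26 SA[26]=28  'hc'
  #27 SA[27]=3  'heedhbchegachbdefdhaffhaahc'
  #28 SA[28]=10  'hegachbdefdhaffhaahc'
  #29 SA[29]=2  'hheedhbchegachbdefdhaffhaahc'

SA = [26, 13, 22, 27, 8, 16, 29, 14, 9, 17, 20, 6, 5, 4, 18, 11, 19, 23, 0, 24, 12, 1, 25, 21, 7, 15, 28, 3, 10, 2]
[i] adj suffixes → lcp
  [1] 26/13 → 1 ('a')
  [2] 13/22 → 1 ('a')
  [3] 22/27 → 1 ('a')
  [4] 27/8 → 0 ('')
  [5] 8/16 → 1 ('b')
  [6] 16/29 → 0 ('')
  [7] 29/14 → 1 ('c')
  [8] 14/9 → 2 ('ch')
  [9] 9/17 → 0 ('')
  [10] 17/20 → 1 ('d')
  [11] 20/6 → 2 ('dh')
  [12] 6/5 → 0 ('')
  [13] 5/4 → 1 ('e')
  [14] 4/18 → 1 ('e')
  [15] 18/11 → 1 ('e')
  [16] 11/19 → 0 ('')
  [17] 19/23 → 1 ('f')
  [18] 23/0 → 1 ('f')
  [19] 0/24 → 1 ('f')
  [20] 24/12 → 0 ('')
  [21] 12/1 → 1 ('g')
  [22] 1/25 → 0 ('')
  [23] 25/21 → 2 ('ha')
  [24] 21/7 → 1 ('h')
  [25] 7/15 → 2 ('hb')
  [26] 15/28 → 1 ('h')
  [27] 28/3 → 1 ('h')
  [28] 3/10 → 2 ('he')
  [29] 10/2 → 1 ('h')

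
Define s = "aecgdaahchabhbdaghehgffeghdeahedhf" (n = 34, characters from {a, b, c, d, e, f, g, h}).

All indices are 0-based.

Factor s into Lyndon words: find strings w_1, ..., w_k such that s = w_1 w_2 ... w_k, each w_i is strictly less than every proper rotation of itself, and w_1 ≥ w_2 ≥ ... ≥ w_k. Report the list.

emit factor 1: 'aecgd' (i=0, period=5)
emit factor 2: 'aahchabhbdaghehgffeghdeahedhf' (i=5, period=29)

["aecgd", "aahchabhbdaghehgffeghdeahedhf"]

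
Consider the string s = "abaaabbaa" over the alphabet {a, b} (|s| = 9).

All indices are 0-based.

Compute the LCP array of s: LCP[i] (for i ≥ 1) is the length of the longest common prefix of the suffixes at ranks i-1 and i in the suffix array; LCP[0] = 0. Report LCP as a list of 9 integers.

rank→(start, suffix):
  0 → (8, 'a')
  1 → (7, 'aa')
  2 → (2, 'aaabbaa')
  3 → (3, 'aabbaa')
  4 → (0, 'abaaabbaa')
  5 → (4, 'abbaa')
  6 → (6, 'baa')
  7 → (1, 'baaabbaa')
  8 → (5, 'bbaa')

SA = [8, 7, 2, 3, 0, 4, 6, 1, 5]
i: (SA[i-1],SA[i]) lcp shared
  1: (8,7) 1 'a'
  2: (7,2) 2 'aa'
  3: (2,3) 2 'aa'
  4: (3,0) 1 'a'
  5: (0,4) 2 'ab'
  6: (4,6) 0 ''
  7: (6,1) 3 'baa'
  8: (1,5) 1 'b'

[0, 1, 2, 2, 1, 2, 0, 3, 1]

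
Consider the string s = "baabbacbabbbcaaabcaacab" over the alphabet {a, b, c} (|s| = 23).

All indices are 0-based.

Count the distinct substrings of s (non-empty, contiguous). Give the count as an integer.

rank→(start, suffix):
  0 → (13, 'aaabcaacab')
  1 → (1, 'aabbacbabbbcaaabcaacab')
  2 → (14, 'aabcaacab')
  3 → (18, 'aacab')
  4 → (21, 'ab')
  5 → (2, 'abbacbabbbcaaabcaacab')
  6 → (8, 'abbbcaaabcaacab')
  7 → (15, 'abcaacab')
  8 → (19, 'acab')
  9 → (5, 'acbabbbcaaabcaacab')
  10 → (22, 'b')
  11 → (0, 'baabbacbabbbcaaabcaacab')
  12 → (7, 'babbbcaaabcaacab')
  13 → (4, 'bacbabbbcaaabcaacab')
  14 → (3, 'bbacbabbbcaaabcaacab')
  15 → (9, 'bbbcaaabcaacab')
  16 → (10, 'bbcaaabcaacab')
  17 → (11, 'bcaaabcaacab')
  18 → (16, 'bcaacab')
  19 → (12, 'caaabcaacab')
  20 → (17, 'caacab')
  21 → (20, 'cab')
  22 → (6, 'cbabbbcaaabcaacab')

SA = [13, 1, 14, 18, 21, 2, 8, 15, 19, 5, 22, 0, 7, 4, 3, 9, 10, 11, 16, 12, 17, 20, 6]
[i] adj suffixes → lcp
  [1] 13/1 → 2 ('aa')
  [2] 1/14 → 3 ('aab')
  [3] 14/18 → 2 ('aa')
  [4] 18/21 → 1 ('a')
  [5] 21/2 → 2 ('ab')
  [6] 2/8 → 3 ('abb')
  [7] 8/15 → 2 ('ab')
  [8] 15/19 → 1 ('a')
  [9] 19/5 → 2 ('ac')
  [10] 5/22 → 0 ('')
  [11] 22/0 → 1 ('b')
  [12] 0/7 → 2 ('ba')
  [13] 7/4 → 2 ('ba')
  [14] 4/3 → 1 ('b')
  [15] 3/9 → 2 ('bb')
  [16] 9/10 → 2 ('bb')
  [17] 10/11 → 1 ('b')
  [18] 11/16 → 4 ('bcaa')
  [19] 16/12 → 0 ('')
  [20] 12/17 → 3 ('caa')
  [21] 17/20 → 2 ('ca')
  [22] 20/6 → 1 ('c')

n(n+1)/2 = 23·24/2 = 276
Σ LCP = 0 + 2 + 3 + 2 + 1 + 2 + 3 + 2 + 1 + 2 + 0 + 1 + 2 + 2 + 1 + 2 + 2 + 1 + 4 + 0 + 3 + 2 + 1 = 39
distinct = 276 − 39 = 237

237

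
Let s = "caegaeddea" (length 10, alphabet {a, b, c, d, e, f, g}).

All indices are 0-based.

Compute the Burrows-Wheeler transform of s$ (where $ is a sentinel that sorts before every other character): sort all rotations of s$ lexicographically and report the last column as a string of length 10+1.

aegc$eddaae

rank  rotation     last
    0  $caegaeddea  a
    1  a$caegaedde  e
    2  aeddea$caeg  g
    3  aegaeddea$c  c
    4  caegaeddea$  $
    5  ddea$caegae  e
    6  dea$caegaed  d
    7  ea$caegaedd  d
    8  eddea$caega  a
    9  egaeddea$ca  a
   10  gaeddea$cae  e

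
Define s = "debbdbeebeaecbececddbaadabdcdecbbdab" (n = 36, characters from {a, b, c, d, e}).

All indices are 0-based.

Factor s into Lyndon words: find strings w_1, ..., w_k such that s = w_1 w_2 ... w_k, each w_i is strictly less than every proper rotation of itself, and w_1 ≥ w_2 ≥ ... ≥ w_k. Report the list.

["de", "bbdbeebe", "aecbececddb", "aadabdcdecbbdab"]

emit factor 1: 'de' (i=0, period=2)
emit factor 2: 'bbdbeebe' (i=2, period=8)
emit factor 3: 'aecbececddb' (i=10, period=11)
emit factor 4: 'aadabdcdecbbdab' (i=21, period=15)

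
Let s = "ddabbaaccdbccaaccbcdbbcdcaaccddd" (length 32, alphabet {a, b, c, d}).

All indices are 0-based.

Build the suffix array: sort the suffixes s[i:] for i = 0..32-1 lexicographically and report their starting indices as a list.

[13, 5, 25, 2, 14, 6, 26, 4, 3, 20, 10, 17, 21, 12, 24, 16, 11, 15, 7, 27, 18, 8, 22, 28, 31, 1, 19, 9, 23, 30, 0, 29]

sorted suffixes:
  #0 SA[0]=13  'aaccbcdbbcdcaaccddd'
  #1 SA[1]=5  'aaccdbccaaccbcdbbcdcaaccddd'
  #2 SA[2]=25  'aaccddd'
  #3 SA[3]=2  'abbaaccdbccaaccbcdbbcdcaaccddd'
  #4 SA[4]=14  'accbcdbbcdcaaccddd'
  #5 SA[5]=6  'accdbccaaccbcdbbcdcaaccddd'
  #6 SA[6]=26  'accddd'
  #7 SA[7]=4  'baaccdbccaaccbcdbbcdcaaccddd'
  #8 SA[8]=3  'bbaaccdbccaaccbcdbbcdcaaccddd'
  #9 SA[9]=20  'bbcdcaaccddd'
  #10 SA[10]=10  'bccaaccbcdbbcdcaaccddd'
  #11 SA[11]=17  'bcdbbcdcaaccddd'
  #12 SA[12]=21  'bcdcaaccddd'
  #13 SA[13]=12  'caaccbcdbbcdcaaccddd'
  #14 SA[14]=24  'caaccddd'
  #15 SA[15]=16  'cbcdbbcdcaaccddd'
  #16 SA[16]=11  'ccaaccbcdbbcdcaaccddd'
  #17 SA[17]=15  'ccbcdbbcdcaaccddd'
  #18 SA[18]=7  'ccdbccaaccbcdbbcdcaaccddd'
  #19 SA[19]=27  'ccddd'
  #20 SA[20]=18  'cdbbcdcaaccddd'
  #21 SA[21]=8  'cdbccaaccbcdbbcdcaaccddd'
  #22 SA[22]=22  'cdcaaccddd'
  #23 SA[23]=28  'cddd'
  #24 SA[24]=31  'd'
  #25 SA[25]=1  'dabbaaccdbccaaccbcdbbcdcaaccddd'
  #26 SA[26]=19  'dbbcdcaaccddd'
  #27 SA[27]=9  'dbccaaccbcdbbcdcaaccddd'
  #28 SA[28]=23  'dcaaccddd'
  #29 SA[29]=30  'dd'
  #30 SA[30]=0  'ddabbaaccdbccaaccbcdbbcdcaaccddd'
  #31 SA[31]=29  'ddd'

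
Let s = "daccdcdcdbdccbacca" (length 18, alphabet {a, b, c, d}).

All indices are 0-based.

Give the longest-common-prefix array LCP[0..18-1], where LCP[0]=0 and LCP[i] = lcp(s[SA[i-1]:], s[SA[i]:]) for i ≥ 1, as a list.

[0, 1, 3, 0, 1, 0, 1, 1, 2, 2, 1, 2, 4, 0, 1, 1, 2, 3]

rank→(start, suffix):
  0 → (17, 'a')
  1 → (14, 'acca')
  2 → (1, 'accdcdcdbdccbacca')
  3 → (13, 'bacca')
  4 → (9, 'bdccbacca')
  5 → (16, 'ca')
  6 → (12, 'cbacca')
  7 → (15, 'cca')
  8 → (11, 'ccbacca')
  9 → (2, 'ccdcdcdbdccbacca')
  10 → (7, 'cdbdccbacca')
  11 → (5, 'cdcdbdccbacca')
  12 → (3, 'cdcdcdbdccbacca')
  13 → (0, 'daccdcdcdbdccbacca')
  14 → (8, 'dbdccbacca')
  15 → (10, 'dccbacca')
  16 → (6, 'dcdbdccbacca')
  17 → (4, 'dcdcdbdccbacca')

SA = [17, 14, 1, 13, 9, 16, 12, 15, 11, 2, 7, 5, 3, 0, 8, 10, 6, 4]
i: (SA[i-1],SA[i]) lcp shared
  1: (17,14) 1 'a'
  2: (14,1) 3 'acc'
  3: (1,13) 0 ''
  4: (13,9) 1 'b'
  5: (9,16) 0 ''
  6: (16,12) 1 'c'
  7: (12,15) 1 'c'
  8: (15,11) 2 'cc'
  9: (11,2) 2 'cc'
  10: (2,7) 1 'c'
  11: (7,5) 2 'cd'
  12: (5,3) 4 'cdcd'
  13: (3,0) 0 ''
  14: (0,8) 1 'd'
  15: (8,10) 1 'd'
  16: (10,6) 2 'dc'
  17: (6,4) 3 'dcd'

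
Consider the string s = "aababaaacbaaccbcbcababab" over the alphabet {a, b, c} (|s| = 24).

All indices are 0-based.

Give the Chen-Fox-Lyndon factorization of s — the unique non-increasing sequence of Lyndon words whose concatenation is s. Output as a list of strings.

emit factor 1: 'aabab' (i=0, period=5)
emit factor 2: 'aaacbaaccbcbcababab' (i=5, period=19)

["aabab", "aaacbaaccbcbcababab"]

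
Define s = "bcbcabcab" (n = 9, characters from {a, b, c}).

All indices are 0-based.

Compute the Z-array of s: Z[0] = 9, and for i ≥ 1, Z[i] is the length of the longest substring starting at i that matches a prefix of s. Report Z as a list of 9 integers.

[9, 0, 2, 0, 0, 2, 0, 0, 1]

Z[0]=9
i=1: i≥r, start 0; Z[1]=0
i=2: i≥r, start 0; Z[2]=2 grow→box=[2,4)
i=3: min(r-i=1, Z[1]=0)=0; Z[3]=0
i=4: i≥r, start 0; Z[4]=0
i=5: i≥r, start 0; Z[5]=2 grow→box=[5,7)
i=6: min(r-i=1, Z[1]=0)=0; Z[6]=0
i=7: i≥r, start 0; Z[7]=0
i=8: i≥r, start 0; Z[8]=1 grow→box=[8,9)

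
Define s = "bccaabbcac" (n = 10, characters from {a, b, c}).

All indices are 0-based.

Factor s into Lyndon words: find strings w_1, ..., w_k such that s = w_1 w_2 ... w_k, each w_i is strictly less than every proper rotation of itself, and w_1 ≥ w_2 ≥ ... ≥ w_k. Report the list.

["bcc", "aabbcac"]

emit factor 1: 'bcc' (i=0, period=3)
emit factor 2: 'aabbcac' (i=3, period=7)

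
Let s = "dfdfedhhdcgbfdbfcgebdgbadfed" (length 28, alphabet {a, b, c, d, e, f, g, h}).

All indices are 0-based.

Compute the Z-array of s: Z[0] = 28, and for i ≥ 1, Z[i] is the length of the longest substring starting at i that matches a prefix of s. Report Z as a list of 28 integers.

[28, 0, 2, 0, 0, 1, 0, 0, 1, 0, 0, 0, 0, 1, 0, 0, 0, 0, 0, 0, 1, 0, 0, 0, 2, 0, 0, 1]

Z[0]=28
i=1: i≥r, start 0; Z[1]=0
i=2: i≥r, start 0; Z[2]=2 extend→box=[2,4)
i=3: min(r-i=1, Z[1]=0)=0; Z[3]=0
i=4: i≥r, start 0; Z[4]=0
i=5: i≥r, start 0; Z[5]=1 extend→box=[5,6)
i=6: i≥r, start 0; Z[6]=0
i=7: i≥r, start 0; Z[7]=0
i=8: i≥r, start 0; Z[8]=1 extend→box=[8,9)
i=9: i≥r, start 0; Z[9]=0
i=10: i≥r, start 0; Z[10]=0
i=11: i≥r, start 0; Z[11]=0
i=12: i≥r, start 0; Z[12]=0
i=13: i≥r, start 0; Z[13]=1 extend→box=[13,14)
i=14: i≥r, start 0; Z[14]=0
i=15: i≥r, start 0; Z[15]=0
i=16: i≥r, start 0; Z[16]=0
i=17: i≥r, start 0; Z[17]=0
i=18: i≥r, start 0; Z[18]=0
i=19: i≥r, start 0; Z[19]=0
i=20: i≥r, start 0; Z[20]=1 extend→box=[20,21)
i=21: i≥r, start 0; Z[21]=0
i=22: i≥r, start 0; Z[22]=0
i=23: i≥r, start 0; Z[23]=0
i=24: i≥r, start 0; Z[24]=2 extend→box=[24,26)
i=25: min(r-i=1, Z[1]=0)=0; Z[25]=0
i=26: i≥r, start 0; Z[26]=0
i=27: i≥r, start 0; Z[27]=1 extend→box=[27,28)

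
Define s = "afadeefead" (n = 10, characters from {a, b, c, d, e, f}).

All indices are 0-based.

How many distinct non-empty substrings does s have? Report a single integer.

48

rank | idx | suffix
   0 |   8 | ad
   1 |   2 | adeefead
   2 |   0 | afadeefead
   3 |   9 | d
   4 |   3 | deefead
   5 |   7 | ead
   6 |   4 | eefead
   7 |   5 | efead
   8 |   1 | fadeefead
   9 |   6 | fead

SA = [8, 2, 0, 9, 3, 7, 4, 5, 1, 6]
[i] adj suffixes → lcp
  [1] 8/2 → 2 ('ad')
  [2] 2/0 → 1 ('a')
  [3] 0/9 → 0 ('')
  [4] 9/3 → 1 ('d')
  [5] 3/7 → 0 ('')
  [6] 7/4 → 1 ('e')
  [7] 4/5 → 1 ('e')
  [8] 5/1 → 0 ('')
  [9] 1/6 → 1 ('f')

n(n+1)/2 = 10·11/2 = 55
Σ LCP = 0 + 2 + 1 + 0 + 1 + 0 + 1 + 1 + 0 + 1 = 7
distinct = 55 − 7 = 48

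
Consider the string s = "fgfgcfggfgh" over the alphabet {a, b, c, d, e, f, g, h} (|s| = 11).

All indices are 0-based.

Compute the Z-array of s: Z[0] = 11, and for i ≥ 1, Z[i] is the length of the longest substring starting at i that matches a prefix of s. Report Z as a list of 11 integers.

Z[0]=11
i=1: outside box; Z[1]=0
i=2: outside box; Z[2]=2 extend→box=[2,4)
i=3: min(r-i=1, Z[1]=0)=0; Z[3]=0
i=4: outside box; Z[4]=0
i=5: outside box; Z[5]=2 extend→box=[5,7)
i=6: min(r-i=1, Z[1]=0)=0; Z[6]=0
i=7: outside box; Z[7]=0
i=8: outside box; Z[8]=2 extend→box=[8,10)
i=9: min(r-i=1, Z[1]=0)=0; Z[9]=0
i=10: outside box; Z[10]=0

[11, 0, 2, 0, 0, 2, 0, 0, 2, 0, 0]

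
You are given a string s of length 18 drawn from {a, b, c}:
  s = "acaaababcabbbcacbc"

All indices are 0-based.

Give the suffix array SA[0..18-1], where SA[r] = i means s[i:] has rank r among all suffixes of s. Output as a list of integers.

sorted suffixes:
  #0 SA[0]=2  'aaababcabbbcacbc'
  #1 SA[1]=3  'aababcabbbcacbc'
  #2 SA[2]=4  'ababcabbbcacbc'
  #3 SA[3]=9  'abbbcacbc'
  #4 SA[4]=6  'abcabbbcacbc'
  #5 SA[5]=0  'acaaababcabbbcacbc'
  #6 SA[6]=14  'acbc'
  #7 SA[7]=5  'babcabbbcacbc'
  #8 SA[8]=10  'bbbcacbc'
  #9 SA[9]=11  'bbcacbc'
  #10 SA[10]=16  'bc'
  #11 SA[11]=7  'bcabbbcacbc'
  #12 SA[12]=12  'bcacbc'
  #13 SA[13]=17  'c'
  #14 SA[14]=1  'caaababcabbbcacbc'
  #15 SA[15]=8  'cabbbcacbc'
  #16 SA[16]=13  'cacbc'
  #17 SA[17]=15  'cbc'

[2, 3, 4, 9, 6, 0, 14, 5, 10, 11, 16, 7, 12, 17, 1, 8, 13, 15]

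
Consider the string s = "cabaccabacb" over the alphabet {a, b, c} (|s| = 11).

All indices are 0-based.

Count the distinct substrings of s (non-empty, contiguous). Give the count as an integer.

sorted suffixes:
  #0 SA[0]=6  'abacb'
  #1 SA[1]=1  'abaccabacb'
  #2 SA[2]=8  'acb'
  #3 SA[3]=3  'accabacb'
  #4 SA[4]=10  'b'
  #5 SA[5]=7  'bacb'
  #6 SA[6]=2  'baccabacb'
  #7 SA[7]=5  'cabacb'
  #8 SA[8]=0  'cabaccabacb'
  #9 SA[9]=9  'cb'
  #10 SA[10]=4  'ccabacb'

SA = [6, 1, 8, 3, 10, 7, 2, 5, 0, 9, 4]
i: (SA[i-1],SA[i]) lcp shared
  1: (6,1) 4 'abac'
  2: (1,8) 1 'a'
  3: (8,3) 2 'ac'
  4: (3,10) 0 ''
  5: (10,7) 1 'b'
  6: (7,2) 3 'bac'
  7: (2,5) 0 ''
  8: (5,0) 5 'cabac'
  9: (0,9) 1 'c'
  10: (9,4) 1 'c'

n(n+1)/2 = 11·12/2 = 66
Σ LCP = 0 + 4 + 1 + 2 + 0 + 1 + 3 + 0 + 5 + 1 + 1 = 18
distinct = 66 − 18 = 48

48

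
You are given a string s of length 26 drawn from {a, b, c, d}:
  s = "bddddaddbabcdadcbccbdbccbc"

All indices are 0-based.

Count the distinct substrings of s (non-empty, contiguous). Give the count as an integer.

sorted suffixes:
  #0 SA[0]=9  'abcdadcbccbdbccbc'
  #1 SA[1]=13  'adcbccbdbccbc'
  #2 SA[2]=5  'addbabcdadcbccbdbccbc'
  #3 SA[3]=8  'babcdadcbccbdbccbc'
  #4 SA[4]=24  'bc'
  #5 SA[5]=21  'bccbc'
  #6 SA[6]=16  'bccbdbccbc'
  #7 SA[7]=10  'bcdadcbccbdbccbc'
  #8 SA[8]=19  'bdbccbc'
  #9 SA[9]=0  'bddddaddbabcdadcbccbdbccbc'
  #10 SA[10]=25  'c'
  #11 SA[11]=23  'cbc'
  #12 SA[12]=15  'cbccbdbccbc'
  #13 SA[13]=18  'cbdbccbc'
  #14 SA[14]=22  'ccbc'
  #15 SA[15]=17  'ccbdbccbc'
  #16 SA[16]=11  'cdadcbccbdbccbc'
  #17 SA[17]=12  'dadcbccbdbccbc'
  #18 SA[18]=4  'daddbabcdadcbccbdbccbc'
  #19 SA[19]=7  'dbabcdadcbccbdbccbc'
  #20 SA[20]=20  'dbccbc'
  #21 SA[21]=14  'dcbccbdbccbc'
  #22 SA[22]=3  'ddaddbabcdadcbccbdbccbc'
  #23 SA[23]=6  'ddbabcdadcbccbdbccbc'
  #24 SA[24]=2  'dddaddbabcdadcbccbdbccbc'
  #25 SA[25]=1  'ddddaddbabcdadcbccbdbccbc'

SA = [9, 13, 5, 8, 24, 21, 16, 10, 19, 0, 25, 23, 15, 18, 22, 17, 11, 12, 4, 7, 20, 14, 3, 6, 2, 1]
rank  pair      lcp
   1  s[9:],s[13:]  1  'a'
   2  s[13:],s[5:]  2  'ad'
   3  s[5:],s[8:]  0  ''
   4  s[8:],s[24:]  1  'b'
   5  s[24:],s[21:]  2  'bc'
   6  s[21:],s[16:]  4  'bccb'
   7  s[16:],s[10:]  2  'bc'
   8  s[10:],s[19:]  1  'b'
   9  s[19:],s[0:]  2  'bd'
  10  s[0:],s[25:]  0  ''
  11  s[25:],s[23:]  1  'c'
  12  s[23:],s[15:]  3  'cbc'
  13  s[15:],s[18:]  2  'cb'
  14  s[18:],s[22:]  1  'c'
  15  s[22:],s[17:]  3  'ccb'
  16  s[17:],s[11:]  1  'c'
  17  s[11:],s[12:]  0  ''
  18  s[12:],s[4:]  3  'dad'
  19  s[4:],s[7:]  1  'd'
  20  s[7:],s[20:]  2  'db'
  21  s[20:],s[14:]  1  'd'
  22  s[14:],s[3:]  1  'd'
  23  s[3:],s[6:]  2  'dd'
  24  s[6:],s[2:]  2  'dd'
  25  s[2:],s[1:]  3  'ddd'

n(n+1)/2 = 26·27/2 = 351
Σ LCP = 0 + 1 + 2 + 0 + 1 + 2 + 4 + 2 + 1 + 2 + 0 + 1 + 3 + 2 + 1 + 3 + 1 + 0 + 3 + 1 + 2 + 1 + 1 + 2 + 2 + 3 = 41
distinct = 351 − 41 = 310

310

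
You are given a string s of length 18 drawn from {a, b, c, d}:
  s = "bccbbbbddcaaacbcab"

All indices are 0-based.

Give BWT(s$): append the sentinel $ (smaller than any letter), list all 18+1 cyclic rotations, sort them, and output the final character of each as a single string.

rank  rotation             last
    0  $bccbbbbddcaaacbcab  b
    1  aaacbcab$bccbbbbddc  c
    2  aacbcab$bccbbbbddca  a
    3  ab$bccbbbbddcaaacbc  c
    4  acbcab$bccbbbbddcaa  a
    5  b$bccbbbbddcaaacbca  a
    6  bbbbddcaaacbcab$bcc  c
    7  bbbddcaaacbcab$bccb  b
    8  bbddcaaacbcab$bccbb  b
    9  bcab$bccbbbbddcaaac  c
   10  bccbbbbddcaaacbcab$  $
   11  bddcaaacbcab$bccbbb  b
   12  caaacbcab$bccbbbbdd  d
   13  cab$bccbbbbddcaaacb  b
   14  cbbbbddcaaacbcab$bc  c
   15  cbcab$bccbbbbddcaaa  a
   16  ccbbbbddcaaacbcab$b  b
   17  dcaaacbcab$bccbbbbd  d
   18  ddcaaacbcab$bccbbbb  b

bcacaacbbc$bdbcabdb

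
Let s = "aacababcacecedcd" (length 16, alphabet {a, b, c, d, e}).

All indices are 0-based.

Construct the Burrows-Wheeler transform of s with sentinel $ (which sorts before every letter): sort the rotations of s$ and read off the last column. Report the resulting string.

rank  rotation           last
    0  $aacababcacecedcd  d
    1  aacababcacecedcd$  $
    2  ababcacecedcd$aac  c
    3  abcacecedcd$aacab  b
    4  acababcacecedcd$a  a
    5  acecedcd$aacababc  c
    6  babcacecedcd$aaca  a
    7  bcacecedcd$aacaba  a
    8  cababcacecedcd$aa  a
    9  cacecedcd$aacabab  b
   10  cd$aacababcaceced  d
   11  cecedcd$aacababca  a
   12  cedcd$aacababcace  e
   13  d$aacababcacecedc  c
   14  dcd$aacababcacece  e
   15  ecedcd$aacababcac  c
   16  edcd$aacababcacec  c

d$cbacaaabdaececc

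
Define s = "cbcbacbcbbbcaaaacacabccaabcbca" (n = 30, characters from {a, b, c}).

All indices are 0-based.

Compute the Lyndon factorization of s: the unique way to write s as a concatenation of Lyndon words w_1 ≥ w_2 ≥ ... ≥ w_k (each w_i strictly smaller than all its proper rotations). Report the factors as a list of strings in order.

["c", "bc", "b", "acbcbbbc", "aaaacacabccaabcbc", "a"]

emit factor 1: 'c' (i=0, period=1)
emit factor 2: 'bc' (i=1, period=2)
emit factor 3: 'b' (i=3, period=1)
emit factor 4: 'acbcbbbc' (i=4, period=8)
emit factor 5: 'aaaacacabccaabcbc' (i=12, period=17)
emit factor 6: 'a' (i=29, period=1)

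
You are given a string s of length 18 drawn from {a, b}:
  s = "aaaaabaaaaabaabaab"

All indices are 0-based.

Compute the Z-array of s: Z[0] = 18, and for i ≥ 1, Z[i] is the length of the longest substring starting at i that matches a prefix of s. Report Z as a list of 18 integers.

[18, 4, 3, 2, 1, 0, 8, 4, 3, 2, 1, 0, 2, 1, 0, 2, 1, 0]

Z[0]=18
i=1: i≥r, start 0; Z[1]=4 scan→box=[1,5)
i=2: min(r-i=3, Z[1]=4)=3; Z[2]=3
i=3: min(r-i=2, Z[2]=3)=2; Z[3]=2
i=4: min(r-i=1, Z[3]=2)=1; Z[4]=1
i=5: i≥r, start 0; Z[5]=0
i=6: i≥r, start 0; Z[6]=8 scan→box=[6,14)
i=7: min(r-i=7, Z[1]=4)=4; Z[7]=4
i=8: min(r-i=6, Z[2]=3)=3; Z[8]=3
i=9: min(r-i=5, Z[3]=2)=2; Z[9]=2
i=10: min(r-i=4, Z[4]=1)=1; Z[10]=1
i=11: min(r-i=3, Z[5]=0)=0; Z[11]=0
i=12: min(r-i=2, Z[6]=8)=2; Z[12]=2
i=13: min(r-i=1, Z[7]=4)=1; Z[13]=1
i=14: i≥r, start 0; Z[14]=0
i=15: i≥r, start 0; Z[15]=2 scan→box=[15,17)
i=16: min(r-i=1, Z[1]=4)=1; Z[16]=1
i=17: i≥r, start 0; Z[17]=0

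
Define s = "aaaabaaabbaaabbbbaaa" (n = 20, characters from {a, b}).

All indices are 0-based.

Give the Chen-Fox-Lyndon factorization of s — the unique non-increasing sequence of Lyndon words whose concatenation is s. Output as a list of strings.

emit factor 1: 'aaaabaaabbaaabbbb' (i=0, period=17)
emit factor 2: 'a' (i=17, period=1)
emit factor 3: 'a' (i=18, period=1)
emit factor 4: 'a' (i=19, period=1)

["aaaabaaabbaaabbbb", "a", "a", "a"]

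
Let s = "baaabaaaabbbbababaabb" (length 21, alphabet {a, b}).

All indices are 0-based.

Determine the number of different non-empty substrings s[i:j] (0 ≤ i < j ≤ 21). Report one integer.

180

rank→(start, suffix):
  0 → (5, 'aaaabbbbababaabb')
  1 → (1, 'aaabaaaabbbbababaabb')
  2 → (6, 'aaabbbbababaabb')
  3 → (2, 'aabaaaabbbbababaabb')
  4 → (17, 'aabb')
  5 → (7, 'aabbbbababaabb')
  6 → (3, 'abaaaabbbbababaabb')
  7 → (15, 'abaabb')
  8 → (13, 'ababaabb')
  9 → (18, 'abb')
  10 → (8, 'abbbbababaabb')
  11 → (20, 'b')
  12 → (4, 'baaaabbbbababaabb')
  13 → (0, 'baaabaaaabbbbababaabb')
  14 → (16, 'baabb')
  15 → (14, 'babaabb')
  16 → (12, 'bababaabb')
  17 → (19, 'bb')
  18 → (11, 'bbababaabb')
  19 → (10, 'bbbababaabb')
  20 → (9, 'bbbbababaabb')

SA = [5, 1, 6, 2, 17, 7, 3, 15, 13, 18, 8, 20, 4, 0, 16, 14, 12, 19, 11, 10, 9]
i: (SA[i-1],SA[i]) lcp shared
  1: (5,1) 3 'aaa'
  2: (1,6) 4 'aaab'
  3: (6,2) 2 'aa'
  4: (2,17) 3 'aab'
  5: (17,7) 4 'aabb'
  6: (7,3) 1 'a'
  7: (3,15) 4 'abaa'
  8: (15,13) 3 'aba'
  9: (13,18) 2 'ab'
  10: (18,8) 3 'abb'
  11: (8,20) 0 ''
  12: (20,4) 1 'b'
  13: (4,0) 4 'baaa'
  14: (0,16) 3 'baa'
  15: (16,14) 2 'ba'
  16: (14,12) 4 'baba'
  17: (12,19) 1 'b'
  18: (19,11) 2 'bb'
  19: (11,10) 2 'bb'
  20: (10,9) 3 'bbb'

n(n+1)/2 = 21·22/2 = 231
Σ LCP = 0 + 3 + 4 + 2 + 3 + 4 + 1 + 4 + 3 + 2 + 3 + 0 + 1 + 4 + 3 + 2 + 4 + 1 + 2 + 2 + 3 = 51
distinct = 231 − 51 = 180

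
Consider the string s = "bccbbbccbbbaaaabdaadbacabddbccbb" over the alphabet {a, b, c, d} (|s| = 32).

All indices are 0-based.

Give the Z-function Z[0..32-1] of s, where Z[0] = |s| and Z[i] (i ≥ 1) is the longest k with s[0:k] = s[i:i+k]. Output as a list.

[32, 0, 0, 1, 1, 6, 0, 0, 1, 1, 1, 0, 0, 0, 0, 1, 0, 0, 0, 0, 1, 0, 0, 0, 1, 0, 0, 5, 0, 0, 1, 1]

Z[0]=32
i=1: i≥r, start 0; Z[1]=0
i=2: i≥r, start 0; Z[2]=0
i=3: i≥r, start 0; Z[3]=1 extend→box=[3,4)
i=4: i≥r, start 0; Z[4]=1 extend→box=[4,5)
i=5: i≥r, start 0; Z[5]=6 extend→box=[5,11)
i=6: min(r-i=5, Z[1]=0)=0; Z[6]=0
i=7: min(r-i=4, Z[2]=0)=0; Z[7]=0
i=8: min(r-i=3, Z[3]=1)=1; Z[8]=1
i=9: min(r-i=2, Z[4]=1)=1; Z[9]=1
i=10: min(r-i=1, Z[5]=6)=1; Z[10]=1
i=11: i≥r, start 0; Z[11]=0
i=12: i≥r, start 0; Z[12]=0
i=13: i≥r, start 0; Z[13]=0
i=14: i≥r, start 0; Z[14]=0
i=15: i≥r, start 0; Z[15]=1 extend→box=[15,16)
i=16: i≥r, start 0; Z[16]=0
i=17: i≥r, start 0; Z[17]=0
i=18: i≥r, start 0; Z[18]=0
i=19: i≥r, start 0; Z[19]=0
i=20: i≥r, start 0; Z[20]=1 extend→box=[20,21)
i=21: i≥r, start 0; Z[21]=0
i=22: i≥r, start 0; Z[22]=0
i=23: i≥r, start 0; Z[23]=0
i=24: i≥r, start 0; Z[24]=1 extend→box=[24,25)
i=25: i≥r, start 0; Z[25]=0
i=26: i≥r, start 0; Z[26]=0
i=27: i≥r, start 0; Z[27]=5 extend→box=[27,32)
i=28: min(r-i=4, Z[1]=0)=0; Z[28]=0
i=29: min(r-i=3, Z[2]=0)=0; Z[29]=0
i=30: min(r-i=2, Z[3]=1)=1; Z[30]=1
i=31: min(r-i=1, Z[4]=1)=1; Z[31]=1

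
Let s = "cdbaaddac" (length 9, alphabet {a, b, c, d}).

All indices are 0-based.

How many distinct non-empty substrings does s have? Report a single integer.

40

sorted suffixes:
  #0 SA[0]=3  'aaddac'
  #1 SA[1]=7  'ac'
  #2 SA[2]=4  'addac'
  #3 SA[3]=2  'baaddac'
  #4 SA[4]=8  'c'
  #5 SA[5]=0  'cdbaaddac'
  #6 SA[6]=6  'dac'
  #7 SA[7]=1  'dbaaddac'
  #8 SA[8]=5  'ddac'

SA = [3, 7, 4, 2, 8, 0, 6, 1, 5]
i: (SA[i-1],SA[i]) lcp shared
  1: (3,7) 1 'a'
  2: (7,4) 1 'a'
  3: (4,2) 0 ''
  4: (2,8) 0 ''
  5: (8,0) 1 'c'
  6: (0,6) 0 ''
  7: (6,1) 1 'd'
  8: (1,5) 1 'd'

n(n+1)/2 = 9·10/2 = 45
Σ LCP = 0 + 1 + 1 + 0 + 0 + 1 + 0 + 1 + 1 = 5
distinct = 45 − 5 = 40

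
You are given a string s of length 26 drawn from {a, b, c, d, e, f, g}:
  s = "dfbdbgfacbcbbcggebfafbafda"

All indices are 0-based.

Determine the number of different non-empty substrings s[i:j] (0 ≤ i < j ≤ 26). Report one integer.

sorted suffixes:
  #0 SA[0]=25  'a'
  #1 SA[1]=7  'acbcbbcggebfafbafda'
  #2 SA[2]=19  'afbafda'
  #3 SA[3]=22  'afda'
  #4 SA[4]=21  'bafda'
  #5 SA[5]=11  'bbcggebfafbafda'
  #6 SA[6]=9  'bcbbcggebfafbafda'
  #7 SA[7]=12  'bcggebfafbafda'
  #8 SA[8]=2  'bdbgfacbcbbcggebfafbafda'
  #9 SA[9]=17  'bfafbafda'
  #10 SA[10]=4  'bgfacbcbbcggebfafbafda'
  #11 SA[11]=10  'cbbcggebfafbafda'
  #12 SA[12]=8  'cbcbbcggebfafbafda'
  #13 SA[13]=13  'cggebfafbafda'
  #14 SA[14]=24  'da'
  #15 SA[15]=3  'dbgfacbcbbcggebfafbafda'
  #16 SA[16]=0  'dfbdbgfacbcbbcggebfafbafda'
  #17 SA[17]=16  'ebfafbafda'
  #18 SA[18]=6  'facbcbbcggebfafbafda'
  #19 SA[19]=18  'fafbafda'
  #20 SA[20]=20  'fbafda'
  #21 SA[21]=1  'fbdbgfacbcbbcggebfafbafda'
  #22 SA[22]=23  'fda'
  #23 SA[23]=15  'gebfafbafda'
  #24 SA[24]=5  'gfacbcbbcggebfafbafda'
  #25 SA[25]=14  'ggebfafbafda'

SA = [25, 7, 19, 22, 21, 11, 9, 12, 2, 17, 4, 10, 8, 13, 24, 3, 0, 16, 6, 18, 20, 1, 23, 15, 5, 14]
i: (SA[i-1],SA[i]) lcp shared
  1: (25,7) 1 'a'
  2: (7,19) 1 'a'
  3: (19,22) 2 'af'
  4: (22,21) 0 ''
  5: (21,11) 1 'b'
  6: (11,9) 1 'b'
  7: (9,12) 2 'bc'
  8: (12,2) 1 'b'
  9: (2,17) 1 'b'
  10: (17,4) 1 'b'
  11: (4,10) 0 ''
  12: (10,8) 2 'cb'
  13: (8,13) 1 'c'
  14: (13,24) 0 ''
  15: (24,3) 1 'd'
  16: (3,0) 1 'd'
  17: (0,16) 0 ''
  18: (16,6) 0 ''
  19: (6,18) 2 'fa'
  20: (18,20) 1 'f'
  21: (20,1) 2 'fb'
  22: (1,23) 1 'f'
  23: (23,15) 0 ''
  24: (15,5) 1 'g'
  25: (5,14) 1 'g'

n(n+1)/2 = 26·27/2 = 351
Σ LCP = 0 + 1 + 1 + 2 + 0 + 1 + 1 + 2 + 1 + 1 + 1 + 0 + 2 + 1 + 0 + 1 + 1 + 0 + 0 + 2 + 1 + 2 + 1 + 0 + 1 + 1 = 24
distinct = 351 − 24 = 327

327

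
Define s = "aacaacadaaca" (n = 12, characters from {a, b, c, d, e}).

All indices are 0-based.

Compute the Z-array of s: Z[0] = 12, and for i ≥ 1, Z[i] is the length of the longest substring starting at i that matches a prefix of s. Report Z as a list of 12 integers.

Z[0]=12
i=1: outside box; Z[1]=1 extend→box=[1,2)
i=2: outside box; Z[2]=0
i=3: outside box; Z[3]=4 extend→box=[3,7)
i=4: min(r-i=3, Z[1]=1)=1; Z[4]=1
i=5: min(r-i=2, Z[2]=0)=0; Z[5]=0
i=6: min(r-i=1, Z[3]=4)=1; Z[6]=1
i=7: outside box; Z[7]=0
i=8: outside box; Z[8]=4 extend→box=[8,12)
i=9: min(r-i=3, Z[1]=1)=1; Z[9]=1
i=10: min(r-i=2, Z[2]=0)=0; Z[10]=0
i=11: min(r-i=1, Z[3]=4)=1; Z[11]=1

[12, 1, 0, 4, 1, 0, 1, 0, 4, 1, 0, 1]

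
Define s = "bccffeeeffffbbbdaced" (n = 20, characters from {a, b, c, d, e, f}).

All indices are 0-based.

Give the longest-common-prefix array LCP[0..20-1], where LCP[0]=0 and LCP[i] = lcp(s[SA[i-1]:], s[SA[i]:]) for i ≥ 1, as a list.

sorted suffixes:
  #0 SA[0]=16  'aced'
  #1 SA[1]=12  'bbbdaced'
  #2 SA[2]=13  'bbdaced'
  #3 SA[3]=0  'bccffeeeffffbbbdaced'
  #4 SA[4]=14  'bdaced'
  #5 SA[5]=1  'ccffeeeffffbbbdaced'
  #6 SA[6]=17  'ced'
  #7 SA[7]=2  'cffeeeffffbbbdaced'
  #8 SA[8]=19  'd'
  #9 SA[9]=15  'daced'
  #10 SA[10]=18  'ed'
  #11 SA[11]=5  'eeeffffbbbdaced'
  #12 SA[12]=6  'eeffffbbbdaced'
  #13 SA[13]=7  'effffbbbdaced'
  #14 SA[14]=11  'fbbbdaced'
  #15 SA[15]=4  'feeeffffbbbdaced'
  #16 SA[16]=10  'ffbbbdaced'
  #17 SA[17]=3  'ffeeeffffbbbdaced'
  #18 SA[18]=9  'fffbbbdaced'
  #19 SA[19]=8  'ffffbbbdaced'

SA = [16, 12, 13, 0, 14, 1, 17, 2, 19, 15, 18, 5, 6, 7, 11, 4, 10, 3, 9, 8]
[i] adj suffixes → lcp
  [1] 16/12 → 0 ('')
  [2] 12/13 → 2 ('bb')
  [3] 13/0 → 1 ('b')
  [4] 0/14 → 1 ('b')
  [5] 14/1 → 0 ('')
  [6] 1/17 → 1 ('c')
  [7] 17/2 → 1 ('c')
  [8] 2/19 → 0 ('')
  [9] 19/15 → 1 ('d')
  [10] 15/18 → 0 ('')
  [11] 18/5 → 1 ('e')
  [12] 5/6 → 2 ('ee')
  [13] 6/7 → 1 ('e')
  [14] 7/11 → 0 ('')
  [15] 11/4 → 1 ('f')
  [16] 4/10 → 1 ('f')
  [17] 10/3 → 2 ('ff')
  [18] 3/9 → 2 ('ff')
  [19] 9/8 → 3 ('fff')

[0, 0, 2, 1, 1, 0, 1, 1, 0, 1, 0, 1, 2, 1, 0, 1, 1, 2, 2, 3]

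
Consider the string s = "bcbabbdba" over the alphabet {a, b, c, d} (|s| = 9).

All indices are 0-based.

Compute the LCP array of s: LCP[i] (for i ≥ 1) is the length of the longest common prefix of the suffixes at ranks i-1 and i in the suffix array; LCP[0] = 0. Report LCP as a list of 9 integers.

[0, 1, 0, 2, 1, 1, 1, 0, 0]

rank→(start, suffix):
  0 → (8, 'a')
  1 → (3, 'abbdba')
  2 → (7, 'ba')
  3 → (2, 'babbdba')
  4 → (4, 'bbdba')
  5 → (0, 'bcbabbdba')
  6 → (5, 'bdba')
  7 → (1, 'cbabbdba')
  8 → (6, 'dba')

SA = [8, 3, 7, 2, 4, 0, 5, 1, 6]
i: (SA[i-1],SA[i]) lcp shared
  1: (8,3) 1 'a'
  2: (3,7) 0 ''
  3: (7,2) 2 'ba'
  4: (2,4) 1 'b'
  5: (4,0) 1 'b'
  6: (0,5) 1 'b'
  7: (5,1) 0 ''
  8: (1,6) 0 ''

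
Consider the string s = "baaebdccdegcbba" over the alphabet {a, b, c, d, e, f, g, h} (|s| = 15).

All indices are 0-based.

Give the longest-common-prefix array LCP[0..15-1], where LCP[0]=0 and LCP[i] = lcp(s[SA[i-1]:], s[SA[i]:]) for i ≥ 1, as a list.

[0, 1, 1, 0, 2, 1, 1, 0, 1, 1, 0, 1, 0, 1, 0]

rank | idx | suffix
   0 |  14 | a
   1 |   1 | aaebdccdegcbba
   2 |   2 | aebdccdegcbba
   3 |  13 | ba
   4 |   0 | baaebdccdegcbba
   5 |  12 | bba
   6 |   4 | bdccdegcbba
   7 |  11 | cbba
   8 |   6 | ccdegcbba
   9 |   7 | cdegcbba
  10 |   5 | dccdegcbba
  11 |   8 | degcbba
  12 |   3 | ebdccdegcbba
  13 |   9 | egcbba
  14 |  10 | gcbba

SA = [14, 1, 2, 13, 0, 12, 4, 11, 6, 7, 5, 8, 3, 9, 10]
[i] adj suffixes → lcp
  [1] 14/1 → 1 ('a')
  [2] 1/2 → 1 ('a')
  [3] 2/13 → 0 ('')
  [4] 13/0 → 2 ('ba')
  [5] 0/12 → 1 ('b')
  [6] 12/4 → 1 ('b')
  [7] 4/11 → 0 ('')
  [8] 11/6 → 1 ('c')
  [9] 6/7 → 1 ('c')
  [10] 7/5 → 0 ('')
  [11] 5/8 → 1 ('d')
  [12] 8/3 → 0 ('')
  [13] 3/9 → 1 ('e')
  [14] 9/10 → 0 ('')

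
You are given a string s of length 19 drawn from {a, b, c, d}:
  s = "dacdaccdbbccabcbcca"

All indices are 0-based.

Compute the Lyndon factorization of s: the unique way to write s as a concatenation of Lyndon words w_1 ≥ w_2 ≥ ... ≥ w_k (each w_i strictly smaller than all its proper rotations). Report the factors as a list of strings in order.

["d", "acd", "accdbbcc", "abcbcc", "a"]

emit factor 1: 'd' (i=0, period=1)
emit factor 2: 'acd' (i=1, period=3)
emit factor 3: 'accdbbcc' (i=4, period=8)
emit factor 4: 'abcbcc' (i=12, period=6)
emit factor 5: 'a' (i=18, period=1)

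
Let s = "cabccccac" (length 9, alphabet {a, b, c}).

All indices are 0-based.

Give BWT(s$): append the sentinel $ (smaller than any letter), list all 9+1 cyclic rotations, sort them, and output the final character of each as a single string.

cccaa$cccb

rank  rotation    last
    0  $cabccccac  c
    1  abccccac$c  c
    2  ac$cabcccc  c
    3  bccccac$ca  a
    4  c$cabcccca  a
    5  cabccccac$  $
    6  cac$cabccc  c
    7  ccac$cabcc  c
    8  cccac$cabc  c
    9  ccccac$cab  b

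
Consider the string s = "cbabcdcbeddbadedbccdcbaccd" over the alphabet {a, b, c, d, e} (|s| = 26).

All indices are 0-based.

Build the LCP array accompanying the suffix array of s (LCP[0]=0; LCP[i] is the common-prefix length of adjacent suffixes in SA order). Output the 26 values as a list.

rank | idx | suffix
   0 |   2 | abcdcbeddbadedbccdcbaccd
   1 |  22 | accd
   2 |  12 | adedbccdcbaccd
   3 |   1 | babcdcbeddbadedbccdcbaccd
   4 |  21 | baccd
   5 |  11 | badedbccdcbaccd
   6 |  16 | bccdcbaccd
   7 |   3 | bcdcbeddbadedbccdcbaccd
   8 |   7 | beddbadedbccdcbaccd
   9 |   0 | cbabcdcbeddbadedbccdcbaccd
  10 |  20 | cbaccd
  11 |   6 | cbeddbadedbccdcbaccd
  12 |  23 | ccd
  13 |  17 | ccdcbaccd
  14 |  24 | cd
  15 |  18 | cdcbaccd
  16 |   4 | cdcbeddbadedbccdcbaccd
  17 |  25 | d
  18 |  10 | dbadedbccdcbaccd
  19 |  15 | dbccdcbaccd
  20 |  19 | dcbaccd
  21 |   5 | dcbeddbadedbccdcbaccd
  22 |   9 | ddbadedbccdcbaccd
  23 |  13 | dedbccdcbaccd
  24 |  14 | edbccdcbaccd
  25 |   8 | eddbadedbccdcbaccd

SA = [2, 22, 12, 1, 21, 11, 16, 3, 7, 0, 20, 6, 23, 17, 24, 18, 4, 25, 10, 15, 19, 5, 9, 13, 14, 8]
[i] adj suffixes → lcp
  [1] 2/22 → 1 ('a')
  [2] 22/12 → 1 ('a')
  [3] 12/1 → 0 ('')
  [4] 1/21 → 2 ('ba')
  [5] 21/11 → 2 ('ba')
  [6] 11/16 → 1 ('b')
  [7] 16/3 → 2 ('bc')
  [8] 3/7 → 1 ('b')
  [9] 7/0 → 0 ('')
  [10] 0/20 → 3 ('cba')
  [11] 20/6 → 2 ('cb')
  [12] 6/23 → 1 ('c')
  [13] 23/17 → 3 ('ccd')
  [14] 17/24 → 1 ('c')
  [15] 24/18 → 2 ('cd')
  [16] 18/4 → 4 ('cdcb')
  [17] 4/25 → 0 ('')
  [18] 25/10 → 1 ('d')
  [19] 10/15 → 2 ('db')
  [20] 15/19 → 1 ('d')
  [21] 19/5 → 3 ('dcb')
  [22] 5/9 → 1 ('d')
  [23] 9/13 → 1 ('d')
  [24] 13/14 → 0 ('')
  [25] 14/8 → 2 ('ed')

[0, 1, 1, 0, 2, 2, 1, 2, 1, 0, 3, 2, 1, 3, 1, 2, 4, 0, 1, 2, 1, 3, 1, 1, 0, 2]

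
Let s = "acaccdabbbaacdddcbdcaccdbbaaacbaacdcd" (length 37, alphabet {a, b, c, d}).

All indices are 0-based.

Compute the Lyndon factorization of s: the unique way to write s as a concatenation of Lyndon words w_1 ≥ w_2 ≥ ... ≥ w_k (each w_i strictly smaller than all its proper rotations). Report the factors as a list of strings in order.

["acaccd", "abbb", "aacdddcbdcaccdbb", "aaacbaacdcd"]

emit factor 1: 'acaccd' (i=0, period=6)
emit factor 2: 'abbb' (i=6, period=4)
emit factor 3: 'aacdddcbdcaccdbb' (i=10, period=16)
emit factor 4: 'aaacbaacdcd' (i=26, period=11)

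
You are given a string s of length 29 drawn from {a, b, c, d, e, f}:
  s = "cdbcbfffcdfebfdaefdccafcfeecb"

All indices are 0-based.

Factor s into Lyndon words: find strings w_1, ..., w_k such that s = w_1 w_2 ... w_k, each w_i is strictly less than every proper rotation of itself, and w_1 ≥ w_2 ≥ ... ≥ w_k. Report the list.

["cd", "bcbfffcdfebfd", "aefdccafcfeecb"]

emit factor 1: 'cd' (i=0, period=2)
emit factor 2: 'bcbfffcdfebfd' (i=2, period=13)
emit factor 3: 'aefdccafcfeecb' (i=15, period=14)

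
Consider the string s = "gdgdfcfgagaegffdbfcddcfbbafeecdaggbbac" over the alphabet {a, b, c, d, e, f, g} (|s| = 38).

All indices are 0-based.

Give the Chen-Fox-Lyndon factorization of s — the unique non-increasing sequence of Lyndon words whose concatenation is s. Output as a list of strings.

["g", "dg", "df", "cfg", "ag", "aegffdbfcddcfbbafeecdaggbb", "ac"]

emit factor 1: 'g' (i=0, period=1)
emit factor 2: 'dg' (i=1, period=2)
emit factor 3: 'df' (i=3, period=2)
emit factor 4: 'cfg' (i=5, period=3)
emit factor 5: 'ag' (i=8, period=2)
emit factor 6: 'aegffdbfcddcfbbafeecdaggbb' (i=10, period=26)
emit factor 7: 'ac' (i=36, period=2)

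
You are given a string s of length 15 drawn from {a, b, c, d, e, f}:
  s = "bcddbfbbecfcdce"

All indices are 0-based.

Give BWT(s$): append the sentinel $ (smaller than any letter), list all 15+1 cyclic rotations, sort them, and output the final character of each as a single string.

rank  rotation          last
    0  $bcddbfbbecfcdce  e
    1  bbecfcdce$bcddbf  f
    2  bcddbfbbecfcdce$  $
    3  becfcdce$bcddbfb  b
    4  bfbbecfcdce$bcdd  d
    5  cdce$bcddbfbbecf  f
    6  cddbfbbecfcdce$b  b
    7  ce$bcddbfbbecfcd  d
    8  cfcdce$bcddbfbbe  e
    9  dbfbbecfcdce$bcd  d
   10  dce$bcddbfbbecfc  c
   11  ddbfbbecfcdce$bc  c
   12  e$bcddbfbbecfcdc  c
   13  ecfcdce$bcddbfbb  b
   14  fbbecfcdce$bcddb  b
   15  fcdce$bcddbfbbec  c

ef$bdfbdedcccbbc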